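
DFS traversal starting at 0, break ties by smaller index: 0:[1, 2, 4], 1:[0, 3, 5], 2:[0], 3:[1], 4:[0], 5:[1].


DFS stack-based: start with [0]
Visit order: [0, 1, 3, 5, 2, 4]


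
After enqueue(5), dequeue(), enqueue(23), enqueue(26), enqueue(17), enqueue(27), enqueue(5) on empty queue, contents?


enqueue(5) -> [5]
dequeue() returns 5 -> []
enqueue(23) -> [23]
enqueue(26) -> [23, 26]
enqueue(17) -> [23, 26, 17]
enqueue(27) -> [23, 26, 17, 27]
enqueue(5) -> [23, 26, 17, 27, 5]
Final queue (front to back): [23, 26, 17, 27, 5]


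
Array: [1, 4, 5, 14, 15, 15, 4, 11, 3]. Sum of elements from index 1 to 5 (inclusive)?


Prefix sums: [0, 1, 5, 10, 24, 39, 54, 58, 69, 72]
Sum[1..5] = prefix[6] - prefix[1] = 54 - 1 = 53


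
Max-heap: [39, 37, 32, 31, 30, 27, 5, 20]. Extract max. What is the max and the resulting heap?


Max = 39
Replace root with last, heapify down
Resulting heap: [37, 31, 32, 20, 30, 27, 5]


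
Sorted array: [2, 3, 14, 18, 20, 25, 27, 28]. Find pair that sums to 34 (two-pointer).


Two pointers: lo=0, hi=7
Found pair: (14, 20) summing to 34


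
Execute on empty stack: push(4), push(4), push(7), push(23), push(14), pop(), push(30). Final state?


push(4) -> [4]
push(4) -> [4, 4]
push(7) -> [4, 4, 7]
push(23) -> [4, 4, 7, 23]
push(14) -> [4, 4, 7, 23, 14]
pop() returns 14 -> [4, 4, 7, 23]
push(30) -> [4, 4, 7, 23, 30]
Final stack (bottom to top): [4, 4, 7, 23, 30]


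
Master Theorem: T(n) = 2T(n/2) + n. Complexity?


a=2, b=2, c=1. log_2(2)=1 = c=1. Case 2: O(n^c log n) = O(n log n)
Complexity: O(n log n)


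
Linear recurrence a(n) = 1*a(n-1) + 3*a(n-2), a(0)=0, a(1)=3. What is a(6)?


Build bottom-up:
...a(4)=21, a(5)=57, a(6)=1*57+3*21=120


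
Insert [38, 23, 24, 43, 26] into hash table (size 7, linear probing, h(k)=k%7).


Insertions: 38->slot 3; 23->slot 2; 24->slot 4; 43->slot 1; 26->slot 5
Table: [None, 43, 23, 38, 24, 26, None]


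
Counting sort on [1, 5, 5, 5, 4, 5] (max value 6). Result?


Count array: [0, 1, 0, 0, 1, 4, 0]
Reconstruct: [1, 4, 5, 5, 5, 5]


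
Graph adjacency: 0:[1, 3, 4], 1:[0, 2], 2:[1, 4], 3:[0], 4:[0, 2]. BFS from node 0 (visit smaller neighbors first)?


BFS queue: start with [0]
Visit order: [0, 1, 3, 4, 2]


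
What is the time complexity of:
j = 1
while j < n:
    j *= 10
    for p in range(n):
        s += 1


Per nesting level: O(log n) * O(n) = O(n log n)
Complexity: O(n log n)


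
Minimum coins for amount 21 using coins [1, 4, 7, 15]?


dp[0]=0; dp[i]=1+min(dp[i-c] for c in coins)
...dp[16]=2, dp[17]=3, dp[18]=3, dp[19]=2, dp[20]=3, dp[21]=3
Minimum coins for 21 = 3


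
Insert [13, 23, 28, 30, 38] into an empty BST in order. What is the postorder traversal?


Root = 13; build tree by BST insertion.
Postorder traversal: [38, 30, 28, 23, 13]


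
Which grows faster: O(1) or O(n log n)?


constant grows slower than linearithmic
O(1) is asymptotically smaller; O(n log n) grows faster


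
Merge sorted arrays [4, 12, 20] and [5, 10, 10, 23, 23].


Compare heads, take smaller each step.
Merged: [4, 5, 10, 10, 12, 20, 23, 23]


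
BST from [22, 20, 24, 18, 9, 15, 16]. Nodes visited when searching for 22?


BST root = 22
Search for 22: compare at each node
Path: [22]


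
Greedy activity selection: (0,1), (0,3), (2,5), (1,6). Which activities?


Greedy: pick earliest-ending, then skip overlaps.
Selected (2 activities): [(0, 1), (2, 5)]


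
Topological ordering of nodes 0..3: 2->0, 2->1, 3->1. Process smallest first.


Kahn's algorithm, process smallest node first
Order: [2, 0, 3, 1]


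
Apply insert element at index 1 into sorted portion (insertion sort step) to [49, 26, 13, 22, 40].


After one pass: [26, 49, 13, 22, 40]


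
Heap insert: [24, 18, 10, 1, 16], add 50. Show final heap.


Append 50: [24, 18, 10, 1, 16, 50]
Bubble up: swap idx 5(50) with idx 2(10); swap idx 2(50) with idx 0(24)
Result: [50, 18, 24, 1, 16, 10]


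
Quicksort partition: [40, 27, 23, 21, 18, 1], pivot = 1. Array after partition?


Elements <= 1 go left of pivot.
Result: [1, 27, 23, 21, 18, 40], pivot at index 0


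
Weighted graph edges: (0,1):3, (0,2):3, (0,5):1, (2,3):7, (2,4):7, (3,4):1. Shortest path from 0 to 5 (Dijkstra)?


Dijkstra from 0:
Distances: {0: 0, 1: 3, 2: 3, 3: 10, 4: 10, 5: 1}
Shortest distance to 5 = 1, path = [0, 5]


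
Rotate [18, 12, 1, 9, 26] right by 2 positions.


Right rotate by 2: [9, 26, 18, 12, 1]


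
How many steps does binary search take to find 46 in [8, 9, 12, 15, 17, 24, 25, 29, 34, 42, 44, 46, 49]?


Search for 46:
[0,12] mid=6 arr[6]=25
[7,12] mid=9 arr[9]=42
[10,12] mid=11 arr[11]=46
Total: 3 comparisons


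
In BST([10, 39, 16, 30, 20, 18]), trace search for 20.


BST root = 10
Search for 20: compare at each node
Path: [10, 39, 16, 30, 20]


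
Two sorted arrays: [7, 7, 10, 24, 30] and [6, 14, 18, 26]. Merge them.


Compare heads, take smaller each step.
Merged: [6, 7, 7, 10, 14, 18, 24, 26, 30]


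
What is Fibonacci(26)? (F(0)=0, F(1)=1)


F(n)=F(n-1)+F(n-2)
...F(24)=46368, F(25)=75025, F(26)=121393


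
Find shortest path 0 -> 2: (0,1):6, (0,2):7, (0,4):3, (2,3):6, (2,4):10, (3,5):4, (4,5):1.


Dijkstra from 0:
Distances: {0: 0, 1: 6, 2: 7, 3: 8, 4: 3, 5: 4}
Shortest distance to 2 = 7, path = [0, 2]


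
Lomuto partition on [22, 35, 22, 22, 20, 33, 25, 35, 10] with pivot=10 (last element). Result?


Elements <= 10 go left of pivot.
Result: [10, 35, 22, 22, 20, 33, 25, 35, 22], pivot at index 0


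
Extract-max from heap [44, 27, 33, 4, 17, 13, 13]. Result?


Max = 44
Replace root with last, heapify down
Resulting heap: [33, 27, 13, 4, 17, 13]


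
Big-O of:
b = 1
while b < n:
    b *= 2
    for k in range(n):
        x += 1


Per nesting level: O(log n) * O(n) = O(n log n)
Complexity: O(n log n)


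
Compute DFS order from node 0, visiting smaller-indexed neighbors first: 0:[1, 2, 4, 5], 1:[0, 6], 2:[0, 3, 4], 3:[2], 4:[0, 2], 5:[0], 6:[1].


DFS stack-based: start with [0]
Visit order: [0, 1, 6, 2, 3, 4, 5]


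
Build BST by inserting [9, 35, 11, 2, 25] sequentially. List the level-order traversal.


Root = 9; build tree by BST insertion.
Level-Order traversal: [9, 2, 35, 11, 25]


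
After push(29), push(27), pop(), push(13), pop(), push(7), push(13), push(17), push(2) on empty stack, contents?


push(29) -> [29]
push(27) -> [29, 27]
pop() returns 27 -> [29]
push(13) -> [29, 13]
pop() returns 13 -> [29]
push(7) -> [29, 7]
push(13) -> [29, 7, 13]
push(17) -> [29, 7, 13, 17]
push(2) -> [29, 7, 13, 17, 2]
Final stack (bottom to top): [29, 7, 13, 17, 2]


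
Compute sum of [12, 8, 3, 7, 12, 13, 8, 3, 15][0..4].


Prefix sums: [0, 12, 20, 23, 30, 42, 55, 63, 66, 81]
Sum[0..4] = prefix[5] - prefix[0] = 42 - 0 = 42


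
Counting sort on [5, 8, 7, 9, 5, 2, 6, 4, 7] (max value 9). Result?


Count array: [0, 0, 1, 0, 1, 2, 1, 2, 1, 1]
Reconstruct: [2, 4, 5, 5, 6, 7, 7, 8, 9]


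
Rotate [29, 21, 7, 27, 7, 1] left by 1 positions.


Left rotate by 1: [21, 7, 27, 7, 1, 29]


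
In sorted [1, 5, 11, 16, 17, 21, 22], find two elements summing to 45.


Two pointers: lo=0, hi=6
No pair sums to 45


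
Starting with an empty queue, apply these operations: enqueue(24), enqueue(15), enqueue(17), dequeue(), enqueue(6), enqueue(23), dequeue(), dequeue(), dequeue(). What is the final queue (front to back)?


enqueue(24) -> [24]
enqueue(15) -> [24, 15]
enqueue(17) -> [24, 15, 17]
dequeue() returns 24 -> [15, 17]
enqueue(6) -> [15, 17, 6]
enqueue(23) -> [15, 17, 6, 23]
dequeue() returns 15 -> [17, 6, 23]
dequeue() returns 17 -> [6, 23]
dequeue() returns 6 -> [23]
Final queue (front to back): [23]


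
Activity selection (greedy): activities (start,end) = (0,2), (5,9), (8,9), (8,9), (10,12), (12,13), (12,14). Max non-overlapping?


Greedy: pick earliest-ending, then skip overlaps.
Selected (4 activities): [(0, 2), (5, 9), (10, 12), (12, 13)]


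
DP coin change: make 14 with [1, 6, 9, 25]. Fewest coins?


dp[0]=0; dp[i]=1+min(dp[i-c] for c in coins)
...dp[9]=1, dp[10]=2, dp[11]=3, dp[12]=2, dp[13]=3, dp[14]=4
Minimum coins for 14 = 4


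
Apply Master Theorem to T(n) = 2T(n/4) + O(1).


a=2, b=4, c=0. log_4(2)=0.5 > c=0. Case 1: O(n^log_b(a)) = O(sqrt(n))
Complexity: O(sqrt(n))


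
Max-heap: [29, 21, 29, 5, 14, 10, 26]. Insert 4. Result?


Append 4: [29, 21, 29, 5, 14, 10, 26, 4]
Bubble up: no swaps needed
Result: [29, 21, 29, 5, 14, 10, 26, 4]


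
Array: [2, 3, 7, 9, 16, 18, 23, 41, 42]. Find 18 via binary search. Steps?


Search for 18:
[0,8] mid=4 arr[4]=16
[5,8] mid=6 arr[6]=23
[5,5] mid=5 arr[5]=18
Total: 3 comparisons


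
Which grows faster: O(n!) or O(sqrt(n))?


sublinear grows slower than factorial
O(sqrt(n)) is asymptotically smaller; O(n!) grows faster


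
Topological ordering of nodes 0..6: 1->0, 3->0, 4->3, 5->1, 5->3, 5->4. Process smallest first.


Kahn's algorithm, process smallest node first
Order: [2, 5, 1, 4, 3, 0, 6]


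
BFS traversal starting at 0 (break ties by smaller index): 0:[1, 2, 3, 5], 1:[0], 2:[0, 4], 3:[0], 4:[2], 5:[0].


BFS queue: start with [0]
Visit order: [0, 1, 2, 3, 5, 4]


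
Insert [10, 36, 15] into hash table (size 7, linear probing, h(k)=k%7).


Insertions: 10->slot 3; 36->slot 1; 15->slot 2
Table: [None, 36, 15, 10, None, None, None]


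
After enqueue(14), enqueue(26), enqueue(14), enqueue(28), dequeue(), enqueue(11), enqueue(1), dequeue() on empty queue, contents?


enqueue(14) -> [14]
enqueue(26) -> [14, 26]
enqueue(14) -> [14, 26, 14]
enqueue(28) -> [14, 26, 14, 28]
dequeue() returns 14 -> [26, 14, 28]
enqueue(11) -> [26, 14, 28, 11]
enqueue(1) -> [26, 14, 28, 11, 1]
dequeue() returns 26 -> [14, 28, 11, 1]
Final queue (front to back): [14, 28, 11, 1]


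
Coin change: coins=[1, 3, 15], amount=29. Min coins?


dp[0]=0; dp[i]=1+min(dp[i-c] for c in coins)
...dp[24]=4, dp[25]=5, dp[26]=6, dp[27]=5, dp[28]=6, dp[29]=7
Minimum coins for 29 = 7


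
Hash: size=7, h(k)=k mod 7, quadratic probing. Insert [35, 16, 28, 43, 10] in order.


Insertions: 35->slot 0; 16->slot 2; 28->slot 1; 43->slot 5; 10->slot 3
Table: [35, 28, 16, 10, None, 43, None]


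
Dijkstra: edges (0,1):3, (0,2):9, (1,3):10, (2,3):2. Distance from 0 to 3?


Dijkstra from 0:
Distances: {0: 0, 1: 3, 2: 9, 3: 11}
Shortest distance to 3 = 11, path = [0, 2, 3]


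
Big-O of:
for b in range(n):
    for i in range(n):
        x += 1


Per nesting level: O(n) * O(n) = O(n^2)
Complexity: O(n^2)


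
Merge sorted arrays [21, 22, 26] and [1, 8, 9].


Compare heads, take smaller each step.
Merged: [1, 8, 9, 21, 22, 26]


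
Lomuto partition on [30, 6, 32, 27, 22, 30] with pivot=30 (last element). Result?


Elements <= 30 go left of pivot.
Result: [30, 6, 27, 22, 30, 32], pivot at index 4


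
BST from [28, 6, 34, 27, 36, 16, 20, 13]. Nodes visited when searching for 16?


BST root = 28
Search for 16: compare at each node
Path: [28, 6, 27, 16]


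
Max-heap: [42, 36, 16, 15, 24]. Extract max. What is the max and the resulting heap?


Max = 42
Replace root with last, heapify down
Resulting heap: [36, 24, 16, 15]


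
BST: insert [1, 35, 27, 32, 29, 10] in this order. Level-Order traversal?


Root = 1; build tree by BST insertion.
Level-Order traversal: [1, 35, 27, 10, 32, 29]


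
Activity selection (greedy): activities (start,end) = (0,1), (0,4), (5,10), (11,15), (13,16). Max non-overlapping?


Greedy: pick earliest-ending, then skip overlaps.
Selected (3 activities): [(0, 1), (5, 10), (11, 15)]


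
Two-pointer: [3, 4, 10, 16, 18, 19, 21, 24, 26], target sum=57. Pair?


Two pointers: lo=0, hi=8
No pair sums to 57


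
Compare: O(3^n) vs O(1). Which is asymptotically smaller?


constant grows slower than exponential (base 3)
O(1) is asymptotically smaller; O(3^n) grows faster


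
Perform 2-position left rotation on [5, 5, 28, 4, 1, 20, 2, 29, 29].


Left rotate by 2: [28, 4, 1, 20, 2, 29, 29, 5, 5]


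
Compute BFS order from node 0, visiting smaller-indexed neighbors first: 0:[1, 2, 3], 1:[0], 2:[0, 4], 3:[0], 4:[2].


BFS queue: start with [0]
Visit order: [0, 1, 2, 3, 4]


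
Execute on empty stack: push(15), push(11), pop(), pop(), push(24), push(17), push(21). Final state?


push(15) -> [15]
push(11) -> [15, 11]
pop() returns 11 -> [15]
pop() returns 15 -> []
push(24) -> [24]
push(17) -> [24, 17]
push(21) -> [24, 17, 21]
Final stack (bottom to top): [24, 17, 21]


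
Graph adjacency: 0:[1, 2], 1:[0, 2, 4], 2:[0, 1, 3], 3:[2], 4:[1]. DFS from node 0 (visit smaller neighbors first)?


DFS stack-based: start with [0]
Visit order: [0, 1, 2, 3, 4]


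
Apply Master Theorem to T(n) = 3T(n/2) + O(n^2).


a=3, b=2, c=2. log_2(3)=1.585 < c=2. Case 3: O(n^c) = O(n^2)
Complexity: O(n^2)


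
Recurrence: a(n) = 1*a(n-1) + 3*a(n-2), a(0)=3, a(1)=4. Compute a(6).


Build bottom-up:
...a(4)=64, a(5)=139, a(6)=1*139+3*64=331


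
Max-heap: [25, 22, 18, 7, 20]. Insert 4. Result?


Append 4: [25, 22, 18, 7, 20, 4]
Bubble up: no swaps needed
Result: [25, 22, 18, 7, 20, 4]


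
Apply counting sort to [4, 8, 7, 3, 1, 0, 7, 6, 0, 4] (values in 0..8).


Count array: [2, 1, 0, 1, 2, 0, 1, 2, 1]
Reconstruct: [0, 0, 1, 3, 4, 4, 6, 7, 7, 8]


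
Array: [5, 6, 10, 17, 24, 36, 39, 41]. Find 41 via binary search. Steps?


Search for 41:
[0,7] mid=3 arr[3]=17
[4,7] mid=5 arr[5]=36
[6,7] mid=6 arr[6]=39
[7,7] mid=7 arr[7]=41
Total: 4 comparisons


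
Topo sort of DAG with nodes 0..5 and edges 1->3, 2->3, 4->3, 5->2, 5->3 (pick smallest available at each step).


Kahn's algorithm, process smallest node first
Order: [0, 1, 4, 5, 2, 3]


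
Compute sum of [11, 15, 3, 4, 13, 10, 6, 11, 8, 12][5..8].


Prefix sums: [0, 11, 26, 29, 33, 46, 56, 62, 73, 81, 93]
Sum[5..8] = prefix[9] - prefix[5] = 81 - 46 = 35


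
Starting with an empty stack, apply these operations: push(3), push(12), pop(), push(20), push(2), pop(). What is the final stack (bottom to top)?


push(3) -> [3]
push(12) -> [3, 12]
pop() returns 12 -> [3]
push(20) -> [3, 20]
push(2) -> [3, 20, 2]
pop() returns 2 -> [3, 20]
Final stack (bottom to top): [3, 20]


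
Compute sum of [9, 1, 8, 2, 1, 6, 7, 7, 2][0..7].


Prefix sums: [0, 9, 10, 18, 20, 21, 27, 34, 41, 43]
Sum[0..7] = prefix[8] - prefix[0] = 41 - 0 = 41


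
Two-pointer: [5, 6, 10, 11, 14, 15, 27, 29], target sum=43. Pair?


Two pointers: lo=0, hi=7
Found pair: (14, 29) summing to 43


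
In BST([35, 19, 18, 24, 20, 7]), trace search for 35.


BST root = 35
Search for 35: compare at each node
Path: [35]


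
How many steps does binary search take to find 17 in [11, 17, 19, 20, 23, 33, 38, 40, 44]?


Search for 17:
[0,8] mid=4 arr[4]=23
[0,3] mid=1 arr[1]=17
Total: 2 comparisons


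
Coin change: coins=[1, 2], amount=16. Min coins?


dp[0]=0; dp[i]=1+min(dp[i-c] for c in coins)
...dp[11]=6, dp[12]=6, dp[13]=7, dp[14]=7, dp[15]=8, dp[16]=8
Minimum coins for 16 = 8


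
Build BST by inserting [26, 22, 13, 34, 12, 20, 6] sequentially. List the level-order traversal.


Root = 26; build tree by BST insertion.
Level-Order traversal: [26, 22, 34, 13, 12, 20, 6]


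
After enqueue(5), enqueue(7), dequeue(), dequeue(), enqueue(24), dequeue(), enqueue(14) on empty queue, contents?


enqueue(5) -> [5]
enqueue(7) -> [5, 7]
dequeue() returns 5 -> [7]
dequeue() returns 7 -> []
enqueue(24) -> [24]
dequeue() returns 24 -> []
enqueue(14) -> [14]
Final queue (front to back): [14]


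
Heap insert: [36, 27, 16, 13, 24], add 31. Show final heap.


Append 31: [36, 27, 16, 13, 24, 31]
Bubble up: swap idx 5(31) with idx 2(16)
Result: [36, 27, 31, 13, 24, 16]


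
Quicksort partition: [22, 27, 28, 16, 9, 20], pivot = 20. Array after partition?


Elements <= 20 go left of pivot.
Result: [16, 9, 20, 22, 27, 28], pivot at index 2


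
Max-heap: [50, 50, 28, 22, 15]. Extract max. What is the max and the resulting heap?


Max = 50
Replace root with last, heapify down
Resulting heap: [50, 22, 28, 15]


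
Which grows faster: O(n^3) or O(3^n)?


cubic grows slower than exponential (base 3)
O(n^3) is asymptotically smaller; O(3^n) grows faster


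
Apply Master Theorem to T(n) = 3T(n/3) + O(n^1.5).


a=3, b=3, c=1.5. log_3(3)=1 < c=1.5. Case 3: O(n^c) = O(n^1.500)
Complexity: O(n^1.500)


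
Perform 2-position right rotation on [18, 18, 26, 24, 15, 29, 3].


Right rotate by 2: [29, 3, 18, 18, 26, 24, 15]


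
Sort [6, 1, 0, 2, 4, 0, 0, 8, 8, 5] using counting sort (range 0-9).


Count array: [3, 1, 1, 0, 1, 1, 1, 0, 2, 0]
Reconstruct: [0, 0, 0, 1, 2, 4, 5, 6, 8, 8]


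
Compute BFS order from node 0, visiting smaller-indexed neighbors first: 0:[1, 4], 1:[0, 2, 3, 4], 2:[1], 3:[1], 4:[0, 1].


BFS queue: start with [0]
Visit order: [0, 1, 4, 2, 3]


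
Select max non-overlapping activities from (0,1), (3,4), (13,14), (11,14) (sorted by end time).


Greedy: pick earliest-ending, then skip overlaps.
Selected (3 activities): [(0, 1), (3, 4), (13, 14)]


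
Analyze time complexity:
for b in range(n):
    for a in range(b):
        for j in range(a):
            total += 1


Per nesting level: O(n) * O(n) [triangular over b] * O(n) [triangular over a] = O(n^3)
Complexity: O(n^3)


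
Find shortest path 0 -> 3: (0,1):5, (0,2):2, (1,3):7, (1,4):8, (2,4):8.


Dijkstra from 0:
Distances: {0: 0, 1: 5, 2: 2, 3: 12, 4: 10}
Shortest distance to 3 = 12, path = [0, 1, 3]


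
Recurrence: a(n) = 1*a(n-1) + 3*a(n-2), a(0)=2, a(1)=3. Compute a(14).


Build bottom-up:
...a(12)=34578, a(13)=79587, a(14)=1*79587+3*34578=183321


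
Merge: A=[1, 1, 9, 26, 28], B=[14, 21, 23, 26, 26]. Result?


Compare heads, take smaller each step.
Merged: [1, 1, 9, 14, 21, 23, 26, 26, 26, 28]


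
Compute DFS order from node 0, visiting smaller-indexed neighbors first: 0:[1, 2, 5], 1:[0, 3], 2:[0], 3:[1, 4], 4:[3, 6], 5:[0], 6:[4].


DFS stack-based: start with [0]
Visit order: [0, 1, 3, 4, 6, 2, 5]


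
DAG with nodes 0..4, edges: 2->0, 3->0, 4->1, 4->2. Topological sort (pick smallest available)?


Kahn's algorithm, process smallest node first
Order: [3, 4, 1, 2, 0]


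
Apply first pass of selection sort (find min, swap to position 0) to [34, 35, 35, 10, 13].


After one pass: [10, 35, 35, 34, 13]


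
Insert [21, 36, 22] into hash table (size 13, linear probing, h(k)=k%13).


Insertions: 21->slot 8; 36->slot 10; 22->slot 9
Table: [None, None, None, None, None, None, None, None, 21, 22, 36, None, None]


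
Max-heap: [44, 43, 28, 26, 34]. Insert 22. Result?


Append 22: [44, 43, 28, 26, 34, 22]
Bubble up: no swaps needed
Result: [44, 43, 28, 26, 34, 22]


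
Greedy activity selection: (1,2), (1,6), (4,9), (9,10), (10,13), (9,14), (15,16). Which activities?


Greedy: pick earliest-ending, then skip overlaps.
Selected (5 activities): [(1, 2), (4, 9), (9, 10), (10, 13), (15, 16)]


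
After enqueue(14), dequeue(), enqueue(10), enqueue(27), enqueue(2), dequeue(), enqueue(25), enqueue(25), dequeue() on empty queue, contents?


enqueue(14) -> [14]
dequeue() returns 14 -> []
enqueue(10) -> [10]
enqueue(27) -> [10, 27]
enqueue(2) -> [10, 27, 2]
dequeue() returns 10 -> [27, 2]
enqueue(25) -> [27, 2, 25]
enqueue(25) -> [27, 2, 25, 25]
dequeue() returns 27 -> [2, 25, 25]
Final queue (front to back): [2, 25, 25]


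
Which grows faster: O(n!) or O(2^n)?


exponential grows slower than factorial
O(2^n) is asymptotically smaller; O(n!) grows faster


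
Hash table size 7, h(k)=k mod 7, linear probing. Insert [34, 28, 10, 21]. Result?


Insertions: 34->slot 6; 28->slot 0; 10->slot 3; 21->slot 1
Table: [28, 21, None, 10, None, None, 34]


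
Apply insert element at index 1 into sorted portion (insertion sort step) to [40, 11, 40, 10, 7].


After one pass: [11, 40, 40, 10, 7]


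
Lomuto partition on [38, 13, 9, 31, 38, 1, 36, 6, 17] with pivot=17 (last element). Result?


Elements <= 17 go left of pivot.
Result: [13, 9, 1, 6, 17, 38, 36, 31, 38], pivot at index 4


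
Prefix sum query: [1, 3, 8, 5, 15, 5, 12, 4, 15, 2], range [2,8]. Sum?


Prefix sums: [0, 1, 4, 12, 17, 32, 37, 49, 53, 68, 70]
Sum[2..8] = prefix[9] - prefix[2] = 68 - 4 = 64


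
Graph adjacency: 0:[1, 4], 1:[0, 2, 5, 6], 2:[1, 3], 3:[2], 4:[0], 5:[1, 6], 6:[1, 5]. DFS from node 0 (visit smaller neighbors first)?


DFS stack-based: start with [0]
Visit order: [0, 1, 2, 3, 5, 6, 4]


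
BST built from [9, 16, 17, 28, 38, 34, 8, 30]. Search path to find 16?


BST root = 9
Search for 16: compare at each node
Path: [9, 16]


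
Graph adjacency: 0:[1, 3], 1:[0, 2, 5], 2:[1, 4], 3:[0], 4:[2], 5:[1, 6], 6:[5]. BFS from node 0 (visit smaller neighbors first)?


BFS queue: start with [0]
Visit order: [0, 1, 3, 2, 5, 4, 6]


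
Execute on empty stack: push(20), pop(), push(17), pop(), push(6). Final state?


push(20) -> [20]
pop() returns 20 -> []
push(17) -> [17]
pop() returns 17 -> []
push(6) -> [6]
Final stack (bottom to top): [6]


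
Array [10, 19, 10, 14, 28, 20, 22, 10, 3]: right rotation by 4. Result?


Right rotate by 4: [20, 22, 10, 3, 10, 19, 10, 14, 28]


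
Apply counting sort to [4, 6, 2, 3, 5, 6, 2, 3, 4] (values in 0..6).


Count array: [0, 0, 2, 2, 2, 1, 2]
Reconstruct: [2, 2, 3, 3, 4, 4, 5, 6, 6]


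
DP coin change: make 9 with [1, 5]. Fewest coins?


dp[0]=0; dp[i]=1+min(dp[i-c] for c in coins)
...dp[4]=4, dp[5]=1, dp[6]=2, dp[7]=3, dp[8]=4, dp[9]=5
Minimum coins for 9 = 5


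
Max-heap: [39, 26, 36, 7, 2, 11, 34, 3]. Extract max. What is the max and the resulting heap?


Max = 39
Replace root with last, heapify down
Resulting heap: [36, 26, 34, 7, 2, 11, 3]


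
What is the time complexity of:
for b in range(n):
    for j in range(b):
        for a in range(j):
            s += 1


Per nesting level: O(n) * O(n) [triangular over b] * O(n) [triangular over j] = O(n^3)
Complexity: O(n^3)


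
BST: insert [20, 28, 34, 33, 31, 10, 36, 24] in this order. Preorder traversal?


Root = 20; build tree by BST insertion.
Preorder traversal: [20, 10, 28, 24, 34, 33, 31, 36]


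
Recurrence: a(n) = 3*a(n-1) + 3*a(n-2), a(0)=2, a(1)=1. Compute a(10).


Build bottom-up:
...a(8)=24057, a(9)=91206, a(10)=3*91206+3*24057=345789


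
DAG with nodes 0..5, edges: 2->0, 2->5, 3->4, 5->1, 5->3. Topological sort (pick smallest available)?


Kahn's algorithm, process smallest node first
Order: [2, 0, 5, 1, 3, 4]


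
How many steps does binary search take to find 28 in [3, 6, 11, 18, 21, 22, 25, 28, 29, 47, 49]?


Search for 28:
[0,10] mid=5 arr[5]=22
[6,10] mid=8 arr[8]=29
[6,7] mid=6 arr[6]=25
[7,7] mid=7 arr[7]=28
Total: 4 comparisons


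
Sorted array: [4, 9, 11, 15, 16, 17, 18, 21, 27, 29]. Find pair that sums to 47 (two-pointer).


Two pointers: lo=0, hi=9
Found pair: (18, 29) summing to 47


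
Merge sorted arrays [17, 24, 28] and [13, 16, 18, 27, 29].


Compare heads, take smaller each step.
Merged: [13, 16, 17, 18, 24, 27, 28, 29]


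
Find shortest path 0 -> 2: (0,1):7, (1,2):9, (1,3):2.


Dijkstra from 0:
Distances: {0: 0, 1: 7, 2: 16, 3: 9}
Shortest distance to 2 = 16, path = [0, 1, 2]


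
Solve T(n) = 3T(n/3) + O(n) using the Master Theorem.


a=3, b=3, c=1. log_3(3)=1 = c=1. Case 2: O(n^c log n) = O(n log n)
Complexity: O(n log n)


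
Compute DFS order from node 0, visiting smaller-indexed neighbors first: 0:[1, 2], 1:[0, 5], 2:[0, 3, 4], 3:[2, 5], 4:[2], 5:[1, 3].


DFS stack-based: start with [0]
Visit order: [0, 1, 5, 3, 2, 4]


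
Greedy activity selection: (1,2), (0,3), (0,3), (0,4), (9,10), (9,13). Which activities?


Greedy: pick earliest-ending, then skip overlaps.
Selected (2 activities): [(1, 2), (9, 10)]


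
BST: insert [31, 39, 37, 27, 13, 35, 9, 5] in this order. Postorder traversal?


Root = 31; build tree by BST insertion.
Postorder traversal: [5, 9, 13, 27, 35, 37, 39, 31]


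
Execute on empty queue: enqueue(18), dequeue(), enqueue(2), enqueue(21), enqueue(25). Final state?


enqueue(18) -> [18]
dequeue() returns 18 -> []
enqueue(2) -> [2]
enqueue(21) -> [2, 21]
enqueue(25) -> [2, 21, 25]
Final queue (front to back): [2, 21, 25]


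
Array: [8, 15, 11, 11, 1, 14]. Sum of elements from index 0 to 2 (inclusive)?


Prefix sums: [0, 8, 23, 34, 45, 46, 60]
Sum[0..2] = prefix[3] - prefix[0] = 34 - 0 = 34


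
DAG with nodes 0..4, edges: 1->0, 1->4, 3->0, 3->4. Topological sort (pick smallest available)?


Kahn's algorithm, process smallest node first
Order: [1, 2, 3, 0, 4]


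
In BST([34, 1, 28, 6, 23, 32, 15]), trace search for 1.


BST root = 34
Search for 1: compare at each node
Path: [34, 1]


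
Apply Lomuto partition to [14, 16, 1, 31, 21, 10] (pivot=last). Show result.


Elements <= 10 go left of pivot.
Result: [1, 10, 14, 31, 21, 16], pivot at index 1


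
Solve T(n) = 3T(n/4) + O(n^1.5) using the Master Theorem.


a=3, b=4, c=1.5. log_4(3)=0.792 < c=1.5. Case 3: O(n^c) = O(n^1.500)
Complexity: O(n^1.500)


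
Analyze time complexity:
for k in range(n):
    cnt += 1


Per nesting level: O(n) = O(n)
Complexity: O(n)


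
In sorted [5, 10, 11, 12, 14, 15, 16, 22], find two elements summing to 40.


Two pointers: lo=0, hi=7
No pair sums to 40


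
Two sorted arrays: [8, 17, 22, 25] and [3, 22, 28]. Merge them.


Compare heads, take smaller each step.
Merged: [3, 8, 17, 22, 22, 25, 28]


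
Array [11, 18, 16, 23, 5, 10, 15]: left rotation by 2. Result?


Left rotate by 2: [16, 23, 5, 10, 15, 11, 18]


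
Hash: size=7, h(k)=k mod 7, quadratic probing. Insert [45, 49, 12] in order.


Insertions: 45->slot 3; 49->slot 0; 12->slot 5
Table: [49, None, None, 45, None, 12, None]


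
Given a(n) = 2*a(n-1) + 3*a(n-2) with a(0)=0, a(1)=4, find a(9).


Build bottom-up:
...a(7)=2188, a(8)=6560, a(9)=2*6560+3*2188=19684


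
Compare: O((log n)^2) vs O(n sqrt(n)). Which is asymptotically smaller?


polylogarithmic grows slower than n^1.5
O((log n)^2) is asymptotically smaller; O(n sqrt(n)) grows faster


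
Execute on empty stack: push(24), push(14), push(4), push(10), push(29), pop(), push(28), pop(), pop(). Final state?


push(24) -> [24]
push(14) -> [24, 14]
push(4) -> [24, 14, 4]
push(10) -> [24, 14, 4, 10]
push(29) -> [24, 14, 4, 10, 29]
pop() returns 29 -> [24, 14, 4, 10]
push(28) -> [24, 14, 4, 10, 28]
pop() returns 28 -> [24, 14, 4, 10]
pop() returns 10 -> [24, 14, 4]
Final stack (bottom to top): [24, 14, 4]


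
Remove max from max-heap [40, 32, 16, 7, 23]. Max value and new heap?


Max = 40
Replace root with last, heapify down
Resulting heap: [32, 23, 16, 7]


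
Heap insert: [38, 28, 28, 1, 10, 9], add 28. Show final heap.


Append 28: [38, 28, 28, 1, 10, 9, 28]
Bubble up: no swaps needed
Result: [38, 28, 28, 1, 10, 9, 28]


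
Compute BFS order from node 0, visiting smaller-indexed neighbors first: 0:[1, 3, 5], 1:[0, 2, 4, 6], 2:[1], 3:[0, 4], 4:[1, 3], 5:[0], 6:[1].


BFS queue: start with [0]
Visit order: [0, 1, 3, 5, 2, 4, 6]


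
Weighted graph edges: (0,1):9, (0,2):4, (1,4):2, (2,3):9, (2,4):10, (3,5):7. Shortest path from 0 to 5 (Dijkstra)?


Dijkstra from 0:
Distances: {0: 0, 1: 9, 2: 4, 3: 13, 4: 11, 5: 20}
Shortest distance to 5 = 20, path = [0, 2, 3, 5]


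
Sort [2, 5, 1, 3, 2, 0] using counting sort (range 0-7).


Count array: [1, 1, 2, 1, 0, 1, 0, 0]
Reconstruct: [0, 1, 2, 2, 3, 5]


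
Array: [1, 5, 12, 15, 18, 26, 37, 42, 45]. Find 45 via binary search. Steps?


Search for 45:
[0,8] mid=4 arr[4]=18
[5,8] mid=6 arr[6]=37
[7,8] mid=7 arr[7]=42
[8,8] mid=8 arr[8]=45
Total: 4 comparisons


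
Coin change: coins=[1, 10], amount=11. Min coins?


dp[0]=0; dp[i]=1+min(dp[i-c] for c in coins)
...dp[6]=6, dp[7]=7, dp[8]=8, dp[9]=9, dp[10]=1, dp[11]=2
Minimum coins for 11 = 2


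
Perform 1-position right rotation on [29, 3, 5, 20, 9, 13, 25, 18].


Right rotate by 1: [18, 29, 3, 5, 20, 9, 13, 25]


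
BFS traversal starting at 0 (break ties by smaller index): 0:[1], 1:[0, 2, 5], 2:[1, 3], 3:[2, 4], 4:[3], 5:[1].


BFS queue: start with [0]
Visit order: [0, 1, 2, 5, 3, 4]


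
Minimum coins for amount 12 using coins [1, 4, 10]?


dp[0]=0; dp[i]=1+min(dp[i-c] for c in coins)
...dp[7]=4, dp[8]=2, dp[9]=3, dp[10]=1, dp[11]=2, dp[12]=3
Minimum coins for 12 = 3


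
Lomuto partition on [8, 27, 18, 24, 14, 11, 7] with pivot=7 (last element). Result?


Elements <= 7 go left of pivot.
Result: [7, 27, 18, 24, 14, 11, 8], pivot at index 0


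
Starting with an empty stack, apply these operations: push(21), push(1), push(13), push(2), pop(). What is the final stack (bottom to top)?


push(21) -> [21]
push(1) -> [21, 1]
push(13) -> [21, 1, 13]
push(2) -> [21, 1, 13, 2]
pop() returns 2 -> [21, 1, 13]
Final stack (bottom to top): [21, 1, 13]


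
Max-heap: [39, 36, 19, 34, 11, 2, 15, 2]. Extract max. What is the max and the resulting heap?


Max = 39
Replace root with last, heapify down
Resulting heap: [36, 34, 19, 2, 11, 2, 15]


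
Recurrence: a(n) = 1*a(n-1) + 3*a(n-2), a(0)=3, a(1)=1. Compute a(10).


Build bottom-up:
...a(8)=1090, a(9)=2461, a(10)=1*2461+3*1090=5731


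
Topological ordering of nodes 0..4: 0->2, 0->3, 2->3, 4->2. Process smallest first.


Kahn's algorithm, process smallest node first
Order: [0, 1, 4, 2, 3]


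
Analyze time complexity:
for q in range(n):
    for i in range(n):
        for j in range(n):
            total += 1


Per nesting level: O(n) * O(n) * O(n) = O(n^3)
Complexity: O(n^3)


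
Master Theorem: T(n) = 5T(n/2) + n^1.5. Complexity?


a=5, b=2, c=1.5. log_2(5)=2.322 > c=1.5. Case 1: O(n^log_b(a)) = O(n^2.322)
Complexity: O(n^2.322)


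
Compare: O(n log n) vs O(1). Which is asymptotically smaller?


constant grows slower than linearithmic
O(1) is asymptotically smaller; O(n log n) grows faster


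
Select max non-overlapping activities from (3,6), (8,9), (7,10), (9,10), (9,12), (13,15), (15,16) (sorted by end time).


Greedy: pick earliest-ending, then skip overlaps.
Selected (5 activities): [(3, 6), (8, 9), (9, 10), (13, 15), (15, 16)]


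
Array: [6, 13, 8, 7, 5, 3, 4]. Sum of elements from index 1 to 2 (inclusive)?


Prefix sums: [0, 6, 19, 27, 34, 39, 42, 46]
Sum[1..2] = prefix[3] - prefix[1] = 27 - 6 = 21


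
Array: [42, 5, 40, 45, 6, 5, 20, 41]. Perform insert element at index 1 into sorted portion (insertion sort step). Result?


After one pass: [5, 42, 40, 45, 6, 5, 20, 41]


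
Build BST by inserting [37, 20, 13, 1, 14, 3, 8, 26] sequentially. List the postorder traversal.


Root = 37; build tree by BST insertion.
Postorder traversal: [8, 3, 1, 14, 13, 26, 20, 37]


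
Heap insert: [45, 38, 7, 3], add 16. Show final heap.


Append 16: [45, 38, 7, 3, 16]
Bubble up: no swaps needed
Result: [45, 38, 7, 3, 16]


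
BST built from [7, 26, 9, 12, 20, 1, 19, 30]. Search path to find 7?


BST root = 7
Search for 7: compare at each node
Path: [7]


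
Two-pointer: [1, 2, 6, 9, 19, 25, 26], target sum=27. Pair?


Two pointers: lo=0, hi=6
Found pair: (1, 26) summing to 27


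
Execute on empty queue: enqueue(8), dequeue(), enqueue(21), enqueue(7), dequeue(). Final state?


enqueue(8) -> [8]
dequeue() returns 8 -> []
enqueue(21) -> [21]
enqueue(7) -> [21, 7]
dequeue() returns 21 -> [7]
Final queue (front to back): [7]


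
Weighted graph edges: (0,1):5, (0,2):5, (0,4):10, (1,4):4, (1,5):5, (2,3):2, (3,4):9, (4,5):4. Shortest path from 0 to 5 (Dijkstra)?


Dijkstra from 0:
Distances: {0: 0, 1: 5, 2: 5, 3: 7, 4: 9, 5: 10}
Shortest distance to 5 = 10, path = [0, 1, 5]


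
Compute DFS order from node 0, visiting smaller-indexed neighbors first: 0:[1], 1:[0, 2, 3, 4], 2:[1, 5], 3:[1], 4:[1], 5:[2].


DFS stack-based: start with [0]
Visit order: [0, 1, 2, 5, 3, 4]


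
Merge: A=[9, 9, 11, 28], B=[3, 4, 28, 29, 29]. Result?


Compare heads, take smaller each step.
Merged: [3, 4, 9, 9, 11, 28, 28, 29, 29]


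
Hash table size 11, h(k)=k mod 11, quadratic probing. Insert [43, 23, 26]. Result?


Insertions: 43->slot 10; 23->slot 1; 26->slot 4
Table: [None, 23, None, None, 26, None, None, None, None, None, 43]


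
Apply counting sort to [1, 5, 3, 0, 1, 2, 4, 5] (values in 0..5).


Count array: [1, 2, 1, 1, 1, 2]
Reconstruct: [0, 1, 1, 2, 3, 4, 5, 5]


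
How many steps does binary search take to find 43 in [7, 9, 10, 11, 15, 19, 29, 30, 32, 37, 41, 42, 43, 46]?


Search for 43:
[0,13] mid=6 arr[6]=29
[7,13] mid=10 arr[10]=41
[11,13] mid=12 arr[12]=43
Total: 3 comparisons


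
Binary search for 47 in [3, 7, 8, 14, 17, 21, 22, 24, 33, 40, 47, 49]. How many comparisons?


Search for 47:
[0,11] mid=5 arr[5]=21
[6,11] mid=8 arr[8]=33
[9,11] mid=10 arr[10]=47
Total: 3 comparisons


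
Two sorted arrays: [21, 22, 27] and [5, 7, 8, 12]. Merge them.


Compare heads, take smaller each step.
Merged: [5, 7, 8, 12, 21, 22, 27]


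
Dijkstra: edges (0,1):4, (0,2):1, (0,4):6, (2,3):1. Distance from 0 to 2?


Dijkstra from 0:
Distances: {0: 0, 1: 4, 2: 1, 3: 2, 4: 6}
Shortest distance to 2 = 1, path = [0, 2]


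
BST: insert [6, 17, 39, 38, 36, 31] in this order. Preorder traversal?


Root = 6; build tree by BST insertion.
Preorder traversal: [6, 17, 39, 38, 36, 31]


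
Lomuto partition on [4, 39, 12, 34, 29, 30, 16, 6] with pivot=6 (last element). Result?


Elements <= 6 go left of pivot.
Result: [4, 6, 12, 34, 29, 30, 16, 39], pivot at index 1


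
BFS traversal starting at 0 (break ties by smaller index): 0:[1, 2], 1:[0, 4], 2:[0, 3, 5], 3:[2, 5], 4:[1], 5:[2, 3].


BFS queue: start with [0]
Visit order: [0, 1, 2, 4, 3, 5]


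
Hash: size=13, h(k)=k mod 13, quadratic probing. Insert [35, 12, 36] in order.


Insertions: 35->slot 9; 12->slot 12; 36->slot 10
Table: [None, None, None, None, None, None, None, None, None, 35, 36, None, 12]


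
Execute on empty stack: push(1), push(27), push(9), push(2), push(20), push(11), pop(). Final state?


push(1) -> [1]
push(27) -> [1, 27]
push(9) -> [1, 27, 9]
push(2) -> [1, 27, 9, 2]
push(20) -> [1, 27, 9, 2, 20]
push(11) -> [1, 27, 9, 2, 20, 11]
pop() returns 11 -> [1, 27, 9, 2, 20]
Final stack (bottom to top): [1, 27, 9, 2, 20]


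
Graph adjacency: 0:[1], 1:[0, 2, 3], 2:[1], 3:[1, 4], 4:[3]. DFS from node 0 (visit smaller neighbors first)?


DFS stack-based: start with [0]
Visit order: [0, 1, 2, 3, 4]


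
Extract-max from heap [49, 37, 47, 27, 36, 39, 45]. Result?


Max = 49
Replace root with last, heapify down
Resulting heap: [47, 37, 45, 27, 36, 39]


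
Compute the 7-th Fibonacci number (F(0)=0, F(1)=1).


F(n)=F(n-1)+F(n-2)
...F(5)=5, F(6)=8, F(7)=13


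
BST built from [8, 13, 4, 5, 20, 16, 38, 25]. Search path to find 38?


BST root = 8
Search for 38: compare at each node
Path: [8, 13, 20, 38]


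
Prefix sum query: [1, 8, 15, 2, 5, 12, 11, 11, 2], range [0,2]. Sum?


Prefix sums: [0, 1, 9, 24, 26, 31, 43, 54, 65, 67]
Sum[0..2] = prefix[3] - prefix[0] = 24 - 0 = 24


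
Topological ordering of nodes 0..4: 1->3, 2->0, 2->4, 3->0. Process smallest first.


Kahn's algorithm, process smallest node first
Order: [1, 2, 3, 0, 4]


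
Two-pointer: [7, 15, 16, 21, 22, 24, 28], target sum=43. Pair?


Two pointers: lo=0, hi=6
Found pair: (15, 28) summing to 43


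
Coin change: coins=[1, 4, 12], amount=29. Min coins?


dp[0]=0; dp[i]=1+min(dp[i-c] for c in coins)
...dp[24]=2, dp[25]=3, dp[26]=4, dp[27]=5, dp[28]=3, dp[29]=4
Minimum coins for 29 = 4


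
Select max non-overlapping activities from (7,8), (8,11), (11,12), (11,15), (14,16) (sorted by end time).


Greedy: pick earliest-ending, then skip overlaps.
Selected (4 activities): [(7, 8), (8, 11), (11, 12), (14, 16)]


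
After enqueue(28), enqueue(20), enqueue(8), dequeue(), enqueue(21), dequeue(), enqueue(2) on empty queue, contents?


enqueue(28) -> [28]
enqueue(20) -> [28, 20]
enqueue(8) -> [28, 20, 8]
dequeue() returns 28 -> [20, 8]
enqueue(21) -> [20, 8, 21]
dequeue() returns 20 -> [8, 21]
enqueue(2) -> [8, 21, 2]
Final queue (front to back): [8, 21, 2]


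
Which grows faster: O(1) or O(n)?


constant grows slower than linear
O(1) is asymptotically smaller; O(n) grows faster


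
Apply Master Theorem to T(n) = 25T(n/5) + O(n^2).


a=25, b=5, c=2. log_5(25)=2 = c=2. Case 2: O(n^c log n) = O(n^2 log n)
Complexity: O(n^2 log n)


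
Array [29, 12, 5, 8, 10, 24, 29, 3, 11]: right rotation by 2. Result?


Right rotate by 2: [3, 11, 29, 12, 5, 8, 10, 24, 29]


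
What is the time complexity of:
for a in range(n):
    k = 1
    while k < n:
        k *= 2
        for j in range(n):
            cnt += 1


Per nesting level: O(n) * O(log n) * O(n) = O(n^2 log n)
Complexity: O(n^2 log n)


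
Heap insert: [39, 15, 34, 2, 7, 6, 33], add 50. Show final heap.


Append 50: [39, 15, 34, 2, 7, 6, 33, 50]
Bubble up: swap idx 7(50) with idx 3(2); swap idx 3(50) with idx 1(15); swap idx 1(50) with idx 0(39)
Result: [50, 39, 34, 15, 7, 6, 33, 2]


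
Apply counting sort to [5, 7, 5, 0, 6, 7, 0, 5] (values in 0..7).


Count array: [2, 0, 0, 0, 0, 3, 1, 2]
Reconstruct: [0, 0, 5, 5, 5, 6, 7, 7]


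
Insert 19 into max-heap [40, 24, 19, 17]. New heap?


Append 19: [40, 24, 19, 17, 19]
Bubble up: no swaps needed
Result: [40, 24, 19, 17, 19]


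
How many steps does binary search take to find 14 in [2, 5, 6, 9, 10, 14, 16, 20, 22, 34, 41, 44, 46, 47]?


Search for 14:
[0,13] mid=6 arr[6]=16
[0,5] mid=2 arr[2]=6
[3,5] mid=4 arr[4]=10
[5,5] mid=5 arr[5]=14
Total: 4 comparisons


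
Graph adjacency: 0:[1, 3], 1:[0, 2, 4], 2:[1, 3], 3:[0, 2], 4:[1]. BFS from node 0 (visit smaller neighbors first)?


BFS queue: start with [0]
Visit order: [0, 1, 3, 2, 4]


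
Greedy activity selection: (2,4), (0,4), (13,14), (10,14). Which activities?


Greedy: pick earliest-ending, then skip overlaps.
Selected (2 activities): [(2, 4), (13, 14)]


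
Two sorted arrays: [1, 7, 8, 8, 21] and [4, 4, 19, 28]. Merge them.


Compare heads, take smaller each step.
Merged: [1, 4, 4, 7, 8, 8, 19, 21, 28]


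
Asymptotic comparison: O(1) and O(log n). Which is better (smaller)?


constant grows slower than logarithmic
O(1) is asymptotically smaller; O(log n) grows faster


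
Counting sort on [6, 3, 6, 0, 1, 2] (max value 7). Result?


Count array: [1, 1, 1, 1, 0, 0, 2, 0]
Reconstruct: [0, 1, 2, 3, 6, 6]


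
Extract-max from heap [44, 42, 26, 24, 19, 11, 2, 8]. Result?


Max = 44
Replace root with last, heapify down
Resulting heap: [42, 24, 26, 8, 19, 11, 2]


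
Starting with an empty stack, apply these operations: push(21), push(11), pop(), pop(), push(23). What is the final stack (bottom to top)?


push(21) -> [21]
push(11) -> [21, 11]
pop() returns 11 -> [21]
pop() returns 21 -> []
push(23) -> [23]
Final stack (bottom to top): [23]


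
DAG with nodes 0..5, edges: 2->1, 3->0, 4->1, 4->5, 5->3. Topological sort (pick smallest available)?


Kahn's algorithm, process smallest node first
Order: [2, 4, 1, 5, 3, 0]


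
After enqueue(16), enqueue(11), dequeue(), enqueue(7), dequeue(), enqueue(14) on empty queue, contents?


enqueue(16) -> [16]
enqueue(11) -> [16, 11]
dequeue() returns 16 -> [11]
enqueue(7) -> [11, 7]
dequeue() returns 11 -> [7]
enqueue(14) -> [7, 14]
Final queue (front to back): [7, 14]


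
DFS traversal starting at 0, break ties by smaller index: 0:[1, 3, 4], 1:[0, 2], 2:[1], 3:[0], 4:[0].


DFS stack-based: start with [0]
Visit order: [0, 1, 2, 3, 4]
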